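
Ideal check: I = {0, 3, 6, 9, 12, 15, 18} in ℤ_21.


Check ideal conditions for I = {0, 3, 6, 9, 12, 15, 18} in ℤ_21:
(1) I is an additive subgroup? Yes
(2) For r ∈ ℤ_21 and a ∈ I: r·a ∈ I? Yes

Yes, I is an ideal of ℤ_21


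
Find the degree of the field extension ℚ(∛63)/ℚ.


∛63 has minimal polynomial x³ - 63 (irreducible over ℚ since 63 is not a perfect cube)

[ℚ(∛63)/ℚ] = 3


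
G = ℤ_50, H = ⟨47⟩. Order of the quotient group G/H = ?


|⟨47⟩| = n / gcd(47, 50) = 50 / 1 = 50
H is normal (ℤ_50 is abelian).
|G/H| = |G| / |H| = 50 / 50 = 1

|G/H| = 1


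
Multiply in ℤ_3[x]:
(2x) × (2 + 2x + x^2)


Expand and collect like terms; reduce coefficients mod 3:
x^0: 0·2 = 0 ≡ 0 (mod 3)
x^1: 0·2 + 2·2 = 4 ≡ 1 (mod 3)
x^2: 0·1 + 2·2 = 4 ≡ 1 (mod 3)
x^3: 2·1 = 2 ≡ 2 (mod 3)
Result: x + x^2 + 2x^3

f · g = x + x^2 + 2x^3


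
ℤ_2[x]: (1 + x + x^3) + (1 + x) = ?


Add coefficients mod 2:
x^0: 1 + 1 = 0 (mod 2)
x^1: 1 + 1 = 0 (mod 2)
x^2: 0 + 0 = 0 (mod 2)
x^3: 1 + 0 = 1 (mod 2)
Result: x^3

f + g = x^3


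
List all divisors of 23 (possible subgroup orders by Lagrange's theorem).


Lagrange's theorem: |H| divides |G|
|G| = 23
Divisors of 23: 1, 23

Possible subgroup orders: {1, 23}


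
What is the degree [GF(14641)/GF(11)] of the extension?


GF(14641) = GF(11^4), so the extension degree is 4

[GF(14641)/GF(11)] = 4


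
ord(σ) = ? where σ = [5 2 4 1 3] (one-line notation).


Cycle decomposition: (1 5 3 4)
Cycle lengths: 4
Order = lcm(4) = 4

ord(σ) = 4


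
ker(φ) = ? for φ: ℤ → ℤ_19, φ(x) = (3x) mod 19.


Kernel = preimage of identity
ker(φ) = {x ∈ ℤ : 3x ≡ 0 (mod 19)}. gcd(3,19) = 1, so 3x ≡ 0 (mod 19) ⟺ x ≡ 0 (mod 19/1 = 19). Hence ker(φ) = 19ℤ

ker(φ) = 19ℤ


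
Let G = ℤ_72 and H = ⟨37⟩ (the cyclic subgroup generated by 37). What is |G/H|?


|⟨37⟩| = n / gcd(37, 72) = 72 / 1 = 72
H is normal (ℤ_72 is abelian).
|G/H| = |G| / |H| = 72 / 72 = 1

|G/H| = 1


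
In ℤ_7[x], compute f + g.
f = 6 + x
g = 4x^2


Add coefficients mod 7:
x^0: 6 + 0 = 6 (mod 7)
x^1: 1 + 0 = 1 (mod 7)
x^2: 0 + 4 = 4 (mod 7)
Result: 6 + x + 4x^2

f + g = 6 + x + 4x^2


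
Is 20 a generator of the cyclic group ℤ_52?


g generates ℤ_n iff gcd(g, n) = 1
gcd(20, 52) = 4
Since gcd = 4 ≠ 1, ⟨20⟩ has order 13 < 52, so 20 is not a generator.

No, 20 does not generate ℤ_52


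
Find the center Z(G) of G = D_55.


Z(G) = {g ∈ G | gx = xg for all x ∈ G}
For odd n, Z(D_n) = {e}: no nontrivial rotation commutes with all reflections

Z(D_55) = {e}


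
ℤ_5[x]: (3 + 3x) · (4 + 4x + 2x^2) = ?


Expand and collect like terms; reduce coefficients mod 5:
x^0: 3·4 = 12 ≡ 2 (mod 5)
x^1: 3·4 + 3·4 = 24 ≡ 4 (mod 5)
x^2: 3·2 + 3·4 = 18 ≡ 3 (mod 5)
x^3: 3·2 = 6 ≡ 1 (mod 5)
Result: 2 + 4x + 3x^2 + x^3

f · g = 2 + 4x + 3x^2 + x^3


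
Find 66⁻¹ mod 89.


Use the extended Euclidean algorithm to write 1 = 66·s + 89·t; then s mod 89 is the inverse.
Euclidean algorithm:
  66 = 0·89 + 66
  89 = 1·66 + 23
  66 = 2·23 + 20
  23 = 1·20 + 3
  20 = 6·3 + 2
  3 = 1·2 + 1
  2 = 2·1 + 0
gcd(66,89) = 1
Back-substitution gives: 66·(-31) + 89·(23) = 1
So 66⁻¹ ≡ -31 ≡ 58 (mod 89)
Check: 66 × 58 = 3828 ≡ 1 (mod 89) ✓

66⁻¹ ≡ 58 (mod 89)


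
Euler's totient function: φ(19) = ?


φ(n) = count of k ∈ {1,...,n} with gcd(k,n)=1
Coprimes to 19: {1, 2, 3, 4, 5, 6, 7, 8, 9, 10, 11, 12, 13, 14, 15, 16, 17, 18}
Count: 18

φ(19) = 18


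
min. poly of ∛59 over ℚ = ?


∛59 satisfies x³ - 59 = 0, irreducible over ℚ (no rational root; 59 is not a perfect cube)

Minimal polynomial: x³ - 59


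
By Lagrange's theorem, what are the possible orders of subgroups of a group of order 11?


Lagrange's theorem: |H| divides |G|
|G| = 11
Divisors of 11: 1, 11

Possible subgroup orders: {1, 11}


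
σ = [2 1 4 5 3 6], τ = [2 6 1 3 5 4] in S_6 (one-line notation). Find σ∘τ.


σ∘τ: apply τ first, then σ
1 →τ 2 →σ 1
2 →τ 6 →σ 6
3 →τ 1 →σ 2
4 →τ 3 →σ 4
5 →τ 5 →σ 3
6 →τ 4 →σ 5

σ∘τ = [1 6 2 4 3 5]


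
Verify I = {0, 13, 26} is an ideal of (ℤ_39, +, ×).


Check ideal conditions for I = {0, 13, 26} in ℤ_39:
(1) I is an additive subgroup? Yes
(2) For r ∈ ℤ_39 and a ∈ I: r·a ∈ I? Yes

Yes, I is an ideal of ℤ_39


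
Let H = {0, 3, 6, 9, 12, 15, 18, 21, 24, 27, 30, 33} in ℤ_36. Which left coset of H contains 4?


4 + H = {4 + h (mod 36) : h ∈ H}
4+0=4, 4+3=7, 4+6=10, 4+9=13, 4+12=16, 4+15=19, 4+18=22, 4+21=25, 4+24=28, 4+27=31, 4+30=34, 4+33=1
4 + H = {1, 4, 7, 10, 13, 16, 19, 22, 25, 28, 31, 34} = 1 + H

4 + H = {1, 4, 7, 10, 13, 16, 19, 22, 25, 28, 31, 34}


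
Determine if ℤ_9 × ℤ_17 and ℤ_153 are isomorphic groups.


Comparing ℤ_9 × ℤ_17 and ℤ_153:
gcd(9,17) = 1, so ℤ_9 × ℤ_17 ≅ ℤ_153 (CRT)

Yes, ℤ_9 × ℤ_17 ≅ ℤ_153


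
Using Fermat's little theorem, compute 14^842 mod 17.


Fermat's little theorem: if p is prime and gcd(a,p)=1, then a^(p-1) ≡ 1 (mod p)
p = 17 is prime, gcd(14,17) = 1
Reduce exponent: 842 mod 16 = 10
So 14^842 ≡ 14^10 (mod 17)
14^10 mod 17 = 8

14^842 ≡ 8 (mod 17)


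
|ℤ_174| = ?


ℤ_n has n elements.

|ℤ_174| = 174


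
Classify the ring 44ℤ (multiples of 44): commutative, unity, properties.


44ℤ is a commutative ring under +,× but has no multiplicative identity (1 ∉ 44ℤ); it has no zero divisors, but without unity it is not an integral domain
Commutative: Yes
Integral domain: No
Has unity: No

44ℤ (multiples of 44): Commutative=Yes, Unity=No


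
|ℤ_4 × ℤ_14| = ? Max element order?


|ℤ_4 × ℤ_14| = 4 × 14 = 56
Max element order = lcm(4,14) = 28
Cyclic? No (gcd=2)

|ℤ_4×ℤ_14| = 56, max element order = 28


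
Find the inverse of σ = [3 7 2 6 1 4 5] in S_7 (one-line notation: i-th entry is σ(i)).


To find σ⁻¹, swap domain and range:
σ(1) = 3 → σ⁻¹(3) = 1
σ(2) = 7 → σ⁻¹(7) = 2
σ(3) = 2 → σ⁻¹(2) = 3
σ(4) = 6 → σ⁻¹(6) = 4
σ(5) = 1 → σ⁻¹(1) = 5
σ(6) = 4 → σ⁻¹(4) = 6
σ(7) = 5 → σ⁻¹(5) = 7

σ⁻¹ = [5 3 1 6 7 4 2]


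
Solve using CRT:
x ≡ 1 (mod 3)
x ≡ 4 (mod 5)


m₁ = 3, m₂ = 5, gcd = 1, so CRT applies. M = m₁·m₂ = 15
Let M₁ = M/m₁ = 5, M₂ = M/m₂ = 3
Find y₁ ≡ M₁⁻¹ (mod m₁): 5⁻¹ ≡ 2 (mod 3)
Find y₂ ≡ M₂⁻¹ (mod m₂): 3⁻¹ ≡ 2 (mod 5)
x = a₁·M₁·y₁ + a₂·M₂·y₂ = 1·5·2 + 4·3·2 = 34
Reduce mod 15: x ≡ 4
Check: 4 mod 3 = 1 ✓, 4 mod 5 = 4 ✓

x ≡ 4 (mod 15)


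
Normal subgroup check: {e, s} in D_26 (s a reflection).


H = {e, s} in D_26 (s a reflection)
r·s·r⁻¹ = sr⁻² ≠ s for n ≥ 3, so {e, s} is not closed under conjugation

No, not a normal subgroup


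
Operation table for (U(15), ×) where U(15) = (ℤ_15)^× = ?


Elements: {1, 2, 4, 7, 8, 11, 13, 14}
Operation: multiplication mod 15
Entry (a, b) = (a × b) mod 15

Cayley table:
   |  1 |  2 |  4 |  7 |  8 | 11 | 13 | 14
 1 |  1 |  2 |  4 |  7 |  8 | 11 | 13 | 14
 2 |  2 |  4 |  8 | 14 |  1 |  7 | 11 | 13
 4 |  4 |  8 |  1 | 13 |  2 | 14 |  7 | 11
 7 |  7 | 14 | 13 |  4 | 11 |  2 |  1 |  8
 8 |  8 |  1 |  2 | 11 |  4 | 13 | 14 |  7
11 | 11 |  7 | 14 |  2 | 13 |  1 |  8 |  4
13 | 13 | 11 |  7 |  1 | 14 |  8 |  4 |  2
14 | 14 | 13 | 11 |  8 |  7 |  4 |  2 |  1


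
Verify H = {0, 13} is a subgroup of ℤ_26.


Subgroup test for H = {0, 13} in (ℤ_26, +):
(1) 0 ∈ H? Yes
(2) Closure: for all a,b ∈ H, (a+b) mod 26 ∈ H? Yes
(3) Inverses: for all a ∈ H, -a mod 26 ∈ H? Yes

Yes, H is a subgroup of ℤ_26


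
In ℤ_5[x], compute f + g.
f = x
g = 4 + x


Add coefficients mod 5:
x^0: 0 + 4 = 4 (mod 5)
x^1: 1 + 1 = 2 (mod 5)
Result: 4 + 2x

f + g = 4 + 2x


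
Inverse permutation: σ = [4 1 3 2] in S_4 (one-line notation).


To find σ⁻¹, swap domain and range:
σ(1) = 4 → σ⁻¹(4) = 1
σ(2) = 1 → σ⁻¹(1) = 2
σ(3) = 3 → σ⁻¹(3) = 3
σ(4) = 2 → σ⁻¹(2) = 4

σ⁻¹ = [2 4 3 1]


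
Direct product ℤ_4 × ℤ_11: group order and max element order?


|ℤ_4 × ℤ_11| = 4 × 11 = 44
Max element order = lcm(4,11) = 44
Cyclic? Yes (gcd=1)

|ℤ_4×ℤ_11| = 44, max element order = 44


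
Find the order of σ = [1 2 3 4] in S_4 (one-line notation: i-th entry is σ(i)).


Cycle decomposition: identity (all elements fixed)
Order = 1 (identity has order 1)

ord(σ) = 1


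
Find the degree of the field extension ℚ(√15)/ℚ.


√15 has minimal polynomial x² - 15 (irreducible over ℚ since 15 is squarefree)

[ℚ(√15)/ℚ] = 2


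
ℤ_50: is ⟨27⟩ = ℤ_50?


g generates ℤ_n iff gcd(g, n) = 1
gcd(27, 50) = 1
Since gcd = 1, 27 is a generator.

Yes, 27 generates ℤ_50


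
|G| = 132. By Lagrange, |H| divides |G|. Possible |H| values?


Lagrange's theorem: |H| divides |G|
|G| = 132
Divisors of 132: 1, 2, 3, 4, 6, 11, 12, 22, 33, 44, 66, 132

Possible subgroup orders: {1, 2, 3, 4, 6, 11, 12, 22, 33, 44, 66, 132}


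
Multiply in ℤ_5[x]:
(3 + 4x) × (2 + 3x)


Expand and collect like terms; reduce coefficients mod 5:
x^0: 3·2 = 6 ≡ 1 (mod 5)
x^1: 3·3 + 4·2 = 17 ≡ 2 (mod 5)
x^2: 4·3 = 12 ≡ 2 (mod 5)
Result: 1 + 2x + 2x^2

f · g = 1 + 2x + 2x^2


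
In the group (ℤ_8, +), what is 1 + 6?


Operation: addition mod 8
1 + 6 = (a + b) mod 8 with a = 1, b = 6

1 + 6 = 7


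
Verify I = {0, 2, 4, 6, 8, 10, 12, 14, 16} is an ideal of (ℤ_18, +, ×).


Check ideal conditions for I = {0, 2, 4, 6, 8, 10, 12, 14, 16} in ℤ_18:
(1) I is an additive subgroup? Yes
(2) For r ∈ ℤ_18 and a ∈ I: r·a ∈ I? Yes

Yes, I is an ideal of ℤ_18


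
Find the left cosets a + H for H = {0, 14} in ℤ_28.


H = {0, 14}, |H| = 2
Number of cosets = |G|/|H| = 28/2 = 14
0 + H = {0, 14}
1 + H = {1, 15}
2 + H = {2, 16}
3 + H = {3, 17}
4 + H = {4, 18}
5 + H = {5, 19}
6 + H = {6, 20}
7 + H = {7, 21}
8 + H = {8, 22}
9 + H = {9, 23}
10 + H = {10, 24}
11 + H = {11, 25}
12 + H = {12, 26}
13 + H = {13, 27}

Cosets: 0+H={0,14}; 1+H={1,15}; 2+H={2,16}; 3+H={3,17}; 4+H={4,18}; 5+H={5,19}; 6+H={6,20}; 7+H={7,21}; 8+H={8,22}; 9+H={9,23}; 10+H={10,24}; 11+H={11,25}; 12+H={12,26}; 13+H={13,27}


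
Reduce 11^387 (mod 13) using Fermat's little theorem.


Fermat's little theorem: if p is prime and gcd(a,p)=1, then a^(p-1) ≡ 1 (mod p)
p = 13 is prime, gcd(11,13) = 1
Reduce exponent: 387 mod 12 = 3
So 11^387 ≡ 11^3 (mod 13)
11^3 mod 13 = 5

11^387 ≡ 5 (mod 13)


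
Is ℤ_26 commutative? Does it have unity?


ℤ_26 is a commutative ring with unity 1; 26 = 2×13 is composite, so 2·13 ≡ 0 gives zero divisors (not an integral domain)
Commutative: Yes
Integral domain: No
Has unity: Yes

ℤ_26: Commutative=Yes, Unity=Yes


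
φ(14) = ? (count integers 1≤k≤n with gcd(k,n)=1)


φ(n) = count of k ∈ {1,...,n} with gcd(k,n)=1
Coprimes to 14: {1, 3, 5, 9, 11, 13}
Count: 6

φ(14) = 6


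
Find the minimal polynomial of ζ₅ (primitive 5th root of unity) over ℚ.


ζ₅ is a root of Φ₅(x) = x⁴ + x³ + x² + x + 1, irreducible over ℚ

Minimal polynomial: x⁴ + x³ + x² + x + 1


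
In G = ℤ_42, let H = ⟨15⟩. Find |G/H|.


|⟨15⟩| = n / gcd(15, 42) = 42 / 3 = 14
H is normal (ℤ_42 is abelian).
|G/H| = |G| / |H| = 42 / 14 = 3

|G/H| = 3


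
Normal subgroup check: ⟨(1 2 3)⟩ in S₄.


H = ⟨(1 2 3)⟩ in S₄
(1 4)(1 2 3)(1 4)⁻¹ = (4 2 3) ∉ ⟨(1 2 3)⟩

No, not a normal subgroup


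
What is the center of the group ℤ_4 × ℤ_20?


Z(G) = {g ∈ G | gx = xg for all x ∈ G}
Direct product of abelian groups is abelian, so Z(G) = G

Z(ℤ_4 × ℤ_20) = ℤ_4 × ℤ_20


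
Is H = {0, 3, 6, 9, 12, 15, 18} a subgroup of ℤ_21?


Subgroup test for H = {0, 3, 6, 9, 12, 15, 18} in (ℤ_21, +):
(1) 0 ∈ H? Yes
(2) Closure: for all a,b ∈ H, (a+b) mod 21 ∈ H? Yes
(3) Inverses: for all a ∈ H, -a mod 21 ∈ H? Yes

Yes, H is a subgroup of ℤ_21


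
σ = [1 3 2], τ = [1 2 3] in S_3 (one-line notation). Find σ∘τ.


σ∘τ: apply τ first, then σ
1 →τ 1 →σ 1
2 →τ 2 →σ 3
3 →τ 3 →σ 2

σ∘τ = [1 3 2]


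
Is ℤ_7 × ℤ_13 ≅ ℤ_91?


Comparing ℤ_7 × ℤ_13 and ℤ_91:
gcd(7,13) = 1, so ℤ_7 × ℤ_13 ≅ ℤ_91 (CRT)

Yes, ℤ_7 × ℤ_13 ≅ ℤ_91


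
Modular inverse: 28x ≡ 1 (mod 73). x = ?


Use the extended Euclidean algorithm to write 1 = 28·s + 73·t; then s mod 73 is the inverse.
Euclidean algorithm:
  28 = 0·73 + 28
  73 = 2·28 + 17
  28 = 1·17 + 11
  17 = 1·11 + 6
  11 = 1·6 + 5
  6 = 1·5 + 1
  5 = 5·1 + 0
gcd(28,73) = 1
Back-substitution gives: 28·(-13) + 73·(5) = 1
So 28⁻¹ ≡ -13 ≡ 60 (mod 73)
Check: 28 × 60 = 1680 ≡ 1 (mod 73) ✓

28⁻¹ ≡ 60 (mod 73)


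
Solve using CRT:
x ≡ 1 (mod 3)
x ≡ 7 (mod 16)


m₁ = 3, m₂ = 16, gcd = 1, so CRT applies. M = m₁·m₂ = 48
Let M₁ = M/m₁ = 16, M₂ = M/m₂ = 3
Find y₁ ≡ M₁⁻¹ (mod m₁): 16⁻¹ ≡ 1 (mod 3)
Find y₂ ≡ M₂⁻¹ (mod m₂): 3⁻¹ ≡ 11 (mod 16)
x = a₁·M₁·y₁ + a₂·M₂·y₂ = 1·16·1 + 7·3·11 = 247
Reduce mod 48: x ≡ 7
Check: 7 mod 3 = 1 ✓, 7 mod 16 = 7 ✓

x ≡ 7 (mod 48)


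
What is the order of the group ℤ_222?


ℤ_n has n elements.

|ℤ_222| = 222


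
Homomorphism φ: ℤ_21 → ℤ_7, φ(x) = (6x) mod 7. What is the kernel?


Kernel = preimage of identity
ker(φ) = {x ∈ ℤ_21 : 6x ≡ 0 (mod 7)}. Since 7 | 21, φ is well-defined. The kernel is the cyclic subgroup ⟨7⟩ of ℤ_21 (order 3), i.e. {0, 7, 14}

ker(φ) = {0, 7, 14}


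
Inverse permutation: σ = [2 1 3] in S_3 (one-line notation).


To find σ⁻¹, swap domain and range:
σ(1) = 2 → σ⁻¹(2) = 1
σ(2) = 1 → σ⁻¹(1) = 2
σ(3) = 3 → σ⁻¹(3) = 3

σ⁻¹ = [2 1 3]


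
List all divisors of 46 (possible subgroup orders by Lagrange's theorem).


Lagrange's theorem: |H| divides |G|
|G| = 46
Divisors of 46: 1, 2, 23, 46

Possible subgroup orders: {1, 2, 23, 46}


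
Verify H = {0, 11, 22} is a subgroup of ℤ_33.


Subgroup test for H = {0, 11, 22} in (ℤ_33, +):
(1) 0 ∈ H? Yes
(2) Closure: for all a,b ∈ H, (a+b) mod 33 ∈ H? Yes
(3) Inverses: for all a ∈ H, -a mod 33 ∈ H? Yes

Yes, H is a subgroup of ℤ_33


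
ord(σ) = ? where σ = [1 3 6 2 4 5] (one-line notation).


Cycle decomposition: (2 3 6 5 4)
Cycle lengths: 5
Order = lcm(5) = 5

ord(σ) = 5


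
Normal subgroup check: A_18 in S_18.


H = A_18 in S_18
A_18 has index 2 in S_18, and every subgroup of index 2 is normal

Yes, normal subgroup


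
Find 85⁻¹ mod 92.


Use the extended Euclidean algorithm to write 1 = 85·s + 92·t; then s mod 92 is the inverse.
Euclidean algorithm:
  85 = 0·92 + 85
  92 = 1·85 + 7
  85 = 12·7 + 1
  7 = 7·1 + 0
gcd(85,92) = 1
Back-substitution gives: 85·(13) + 92·(-12) = 1
So 85⁻¹ ≡ 13 ≡ 13 (mod 92)
Check: 85 × 13 = 1105 ≡ 1 (mod 92) ✓

85⁻¹ ≡ 13 (mod 92)


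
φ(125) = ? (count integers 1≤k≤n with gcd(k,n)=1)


Factor n: 125 = 5^3
φ(n) = n · ∏(1 - 1/p) over distinct primes p | n
φ(125) = 125 · (1 - 1/5) = 100

φ(125) = 100


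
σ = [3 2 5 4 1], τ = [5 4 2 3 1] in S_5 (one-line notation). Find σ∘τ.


σ∘τ: apply τ first, then σ
1 →τ 5 →σ 1
2 →τ 4 →σ 4
3 →τ 2 →σ 2
4 →τ 3 →σ 5
5 →τ 1 →σ 3

σ∘τ = [1 4 2 5 3]


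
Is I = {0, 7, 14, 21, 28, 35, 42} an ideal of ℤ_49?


Check ideal conditions for I = {0, 7, 14, 21, 28, 35, 42} in ℤ_49:
(1) I is an additive subgroup? Yes
(2) For r ∈ ℤ_49 and a ∈ I: r·a ∈ I? Yes

Yes, I is an ideal of ℤ_49


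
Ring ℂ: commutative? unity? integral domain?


ℂ is a field: commutative, has unity, every nonzero element is a unit (hence an integral domain)
Commutative: Yes
Integral domain: Yes
Has unity: Yes

ℂ: Commutative=Yes, Unity=Yes


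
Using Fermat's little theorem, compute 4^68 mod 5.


Fermat's little theorem: if p is prime and gcd(a,p)=1, then a^(p-1) ≡ 1 (mod p)
p = 5 is prime, gcd(4,5) = 1
Reduce exponent: 68 mod 4 = 0
So 4^68 ≡ 4^0 (mod 5)
4^0 = 1

4^68 ≡ 1 (mod 5)


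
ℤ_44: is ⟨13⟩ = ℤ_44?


g generates ℤ_n iff gcd(g, n) = 1
gcd(13, 44) = 1
Since gcd = 1, 13 is a generator.

Yes, 13 generates ℤ_44


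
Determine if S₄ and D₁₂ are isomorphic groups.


Comparing S₄ and D₁₂:
S₄ has trivial center; D₁₂ has center {e, r⁶}

No, S₄ ≇ D₁₂


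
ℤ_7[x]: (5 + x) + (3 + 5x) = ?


Add coefficients mod 7:
x^0: 5 + 3 = 1 (mod 7)
x^1: 1 + 5 = 6 (mod 7)
Result: 1 + 6x

f + g = 1 + 6x


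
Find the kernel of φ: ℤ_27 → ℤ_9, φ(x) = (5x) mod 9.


Kernel = preimage of identity
ker(φ) = {x ∈ ℤ_27 : 5x ≡ 0 (mod 9)}. Since 9 | 27, φ is well-defined. The kernel is the cyclic subgroup ⟨9⟩ of ℤ_27 (order 3), i.e. {0, 9, 18}

ker(φ) = {0, 9, 18}


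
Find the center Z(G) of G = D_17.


Z(G) = {g ∈ G | gx = xg for all x ∈ G}
For odd n, Z(D_n) = {e}: no nontrivial rotation commutes with all reflections

Z(D_17) = {e}


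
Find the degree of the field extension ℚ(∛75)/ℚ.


∛75 has minimal polynomial x³ - 75 (irreducible over ℚ since 75 is not a perfect cube)

[ℚ(∛75)/ℚ] = 3


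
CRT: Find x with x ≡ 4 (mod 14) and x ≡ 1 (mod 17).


m₁ = 14, m₂ = 17, gcd = 1, so CRT applies. M = m₁·m₂ = 238
Let M₁ = M/m₁ = 17, M₂ = M/m₂ = 14
Find y₁ ≡ M₁⁻¹ (mod m₁): 17⁻¹ ≡ 5 (mod 14)
Find y₂ ≡ M₂⁻¹ (mod m₂): 14⁻¹ ≡ 11 (mod 17)
x = a₁·M₁·y₁ + a₂·M₂·y₂ = 4·17·5 + 1·14·11 = 494
Reduce mod 238: x ≡ 18
Check: 18 mod 14 = 4 ✓, 18 mod 17 = 1 ✓

x ≡ 18 (mod 238)


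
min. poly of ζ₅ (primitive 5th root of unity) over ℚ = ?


ζ₅ is a root of Φ₅(x) = x⁴ + x³ + x² + x + 1, irreducible over ℚ

Minimal polynomial: x⁴ + x³ + x² + x + 1


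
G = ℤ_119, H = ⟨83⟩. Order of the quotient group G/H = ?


|⟨83⟩| = n / gcd(83, 119) = 119 / 1 = 119
H is normal (ℤ_119 is abelian).
|G/H| = |G| / |H| = 119 / 119 = 1

|G/H| = 1


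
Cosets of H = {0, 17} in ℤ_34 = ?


H = {0, 17}, |H| = 2
Number of cosets = |G|/|H| = 34/2 = 17
0 + H = {0, 17}
1 + H = {1, 18}
2 + H = {2, 19}
3 + H = {3, 20}
4 + H = {4, 21}
5 + H = {5, 22}
6 + H = {6, 23}
7 + H = {7, 24}
8 + H = {8, 25}
9 + H = {9, 26}
10 + H = {10, 27}
11 + H = {11, 28}
12 + H = {12, 29}
13 + H = {13, 30}
14 + H = {14, 31}
15 + H = {15, 32}
16 + H = {16, 33}

Cosets: 0+H={0,17}; 1+H={1,18}; 2+H={2,19}; 3+H={3,20}; 4+H={4,21}; 5+H={5,22}; 6+H={6,23}; 7+H={7,24}; 8+H={8,25}; 9+H={9,26}; 10+H={10,27}; 11+H={11,28}; 12+H={12,29}; 13+H={13,30}; 14+H={14,31}; 15+H={15,32}; 16+H={16,33}


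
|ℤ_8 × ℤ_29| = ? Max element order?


|ℤ_8 × ℤ_29| = 8 × 29 = 232
Max element order = lcm(8,29) = 232
Cyclic? Yes (gcd=1)

|ℤ_8×ℤ_29| = 232, max element order = 232


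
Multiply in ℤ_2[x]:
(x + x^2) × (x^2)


Expand and collect like terms; reduce coefficients mod 2:
x^0: 0·0 = 0 ≡ 0 (mod 2)
x^1: 0·0 + 1·0 = 0 ≡ 0 (mod 2)
x^2: 0·1 + 1·0 + 1·0 = 0 ≡ 0 (mod 2)
x^3: 1·1 + 1·0 = 1 ≡ 1 (mod 2)
x^4: 1·1 = 1 ≡ 1 (mod 2)
Result: x^3 + x^4

f · g = x^3 + x^4


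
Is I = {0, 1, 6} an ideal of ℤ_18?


Check ideal conditions for I = {0, 1, 6} in ℤ_18:
(1) I is an additive subgroup? No
(2) For r ∈ ℤ_18 and a ∈ I: r·a ∈ I? No  [counterexample: r=2, a=1, r·a mod 18 = 2 ∉ I]

No, I is not an ideal of ℤ_18


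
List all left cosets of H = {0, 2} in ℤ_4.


H = {0, 2}, |H| = 2
Number of cosets = |G|/|H| = 4/2 = 2
0 + H = {0, 2}
1 + H = {1, 3}

Cosets: 0+H={0,2}; 1+H={1,3}


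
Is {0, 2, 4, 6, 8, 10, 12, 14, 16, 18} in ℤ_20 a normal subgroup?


H = {0, 2, 4, 6, 8, 10, 12, 14, 16, 18} in ℤ_20
ℤ_20 is abelian; every subgroup of an abelian group is normal

Yes, normal subgroup


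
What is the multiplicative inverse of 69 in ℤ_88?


Use the extended Euclidean algorithm to write 1 = 69·s + 88·t; then s mod 88 is the inverse.
Euclidean algorithm:
  69 = 0·88 + 69
  88 = 1·69 + 19
  69 = 3·19 + 12
  19 = 1·12 + 7
  12 = 1·7 + 5
  7 = 1·5 + 2
  5 = 2·2 + 1
  2 = 2·1 + 0
gcd(69,88) = 1
Back-substitution gives: 69·(37) + 88·(-29) = 1
So 69⁻¹ ≡ 37 ≡ 37 (mod 88)
Check: 69 × 37 = 2553 ≡ 1 (mod 88) ✓

69⁻¹ ≡ 37 (mod 88)


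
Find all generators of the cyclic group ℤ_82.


g generates ℤ_n iff gcd(g,n) = 1
Prime factors of 82: 2, 41
Generators are g ∈ {1,...,81} not divisible by any of these primes.
Generators: {1, 3, 5, 7, 9, 11, 13, 15, 17, 19, 21, 23, 25, 27, 29, 31, 33, 35, 37, 39, 43, 45, 47, 49, 51, 53, 55, 57, 59, 61, 63, 65, 67, 69, 71, 73, 75, 77, 79, 81}
Number of generators = φ(82) = 40

Generators of ℤ_82 = {1, 3, 5, 7, 9, 11, 13, 15, 17, 19, 21, 23, 25, 27, 29, 31, 33, 35, 37, 39, 43, 45, 47, 49, 51, 53, 55, 57, 59, 61, 63, 65, 67, 69, 71, 73, 75, 77, 79, 81}


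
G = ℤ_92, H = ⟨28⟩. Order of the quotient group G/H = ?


|⟨28⟩| = n / gcd(28, 92) = 92 / 4 = 23
H is normal (ℤ_92 is abelian).
|G/H| = |G| / |H| = 92 / 23 = 4

|G/H| = 4


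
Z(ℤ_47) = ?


Z(G) = {g ∈ G | gx = xg for all x ∈ G}
ℤ_47 is abelian, so Z(G) = G

Z(ℤ_47) = ℤ_47


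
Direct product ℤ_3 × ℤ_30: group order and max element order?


|ℤ_3 × ℤ_30| = 3 × 30 = 90
Max element order = lcm(3,30) = 30
Cyclic? No (gcd=3)

|ℤ_3×ℤ_30| = 90, max element order = 30


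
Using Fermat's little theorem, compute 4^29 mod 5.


Fermat's little theorem: if p is prime and gcd(a,p)=1, then a^(p-1) ≡ 1 (mod p)
p = 5 is prime, gcd(4,5) = 1
Reduce exponent: 29 mod 4 = 1
So 4^29 ≡ 4^1 (mod 5)
4^1 mod 5 = 4

4^29 ≡ 4 (mod 5)


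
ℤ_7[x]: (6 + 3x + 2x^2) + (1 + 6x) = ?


Add coefficients mod 7:
x^0: 6 + 1 = 0 (mod 7)
x^1: 3 + 6 = 2 (mod 7)
x^2: 2 + 0 = 2 (mod 7)
Result: 2x + 2x^2

f + g = 2x + 2x^2


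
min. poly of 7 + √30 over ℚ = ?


Let α = 7 + √30. Then α - 7 = √30, so (α - 7)² = 30, giving α² - 14α + 19 = 0. Degree 2 and α ∉ ℚ, so this is the minimal polynomial.

Minimal polynomial: x² - 14x + 19


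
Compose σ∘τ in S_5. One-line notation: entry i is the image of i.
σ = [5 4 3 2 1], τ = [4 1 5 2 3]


σ∘τ: apply τ first, then σ
1 →τ 4 →σ 2
2 →τ 1 →σ 5
3 →τ 5 →σ 1
4 →τ 2 →σ 4
5 →τ 3 →σ 3

σ∘τ = [2 5 1 4 3]


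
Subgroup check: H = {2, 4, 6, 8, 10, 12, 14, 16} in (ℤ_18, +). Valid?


Subgroup test for H = {2, 4, 6, 8, 10, 12, 14, 16} in (ℤ_18, +):
(1) 0 ∈ H? No
(2) Closure: for all a,b ∈ H, (a+b) mod 18 ∈ H? No  [counterexample: 2 + 16 = 0 ∉ H]
(3) Inverses: for all a ∈ H, -a mod 18 ∈ H? Yes

No, H is not a subgroup of ℤ_18


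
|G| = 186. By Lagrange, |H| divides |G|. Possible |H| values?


Lagrange's theorem: |H| divides |G|
|G| = 186
Divisors of 186: 1, 2, 3, 6, 31, 62, 93, 186

Possible subgroup orders: {1, 2, 3, 6, 31, 62, 93, 186}


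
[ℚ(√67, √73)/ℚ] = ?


[ℚ(√67,√73):ℚ] = [ℚ(√67,√73):ℚ(√67)]·[ℚ(√67):ℚ] = 2·2 = 4

[ℚ(√67, √73)/ℚ] = 4


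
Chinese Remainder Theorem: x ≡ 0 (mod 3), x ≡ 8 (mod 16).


m₁ = 3, m₂ = 16, gcd = 1, so CRT applies. M = m₁·m₂ = 48
Let M₁ = M/m₁ = 16, M₂ = M/m₂ = 3
Find y₁ ≡ M₁⁻¹ (mod m₁): 16⁻¹ ≡ 1 (mod 3)
Find y₂ ≡ M₂⁻¹ (mod m₂): 3⁻¹ ≡ 11 (mod 16)
x = a₁·M₁·y₁ + a₂·M₂·y₂ = 0·16·1 + 8·3·11 = 264
Reduce mod 48: x ≡ 24
Check: 24 mod 3 = 0 ✓, 24 mod 16 = 8 ✓

x ≡ 24 (mod 48)


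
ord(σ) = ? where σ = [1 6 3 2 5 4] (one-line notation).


Cycle decomposition: (2 6 4)
Cycle lengths: 3
Order = lcm(3) = 3

ord(σ) = 3


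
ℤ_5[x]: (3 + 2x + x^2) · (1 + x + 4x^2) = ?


Expand and collect like terms; reduce coefficients mod 5:
x^0: 3·1 = 3 ≡ 3 (mod 5)
x^1: 3·1 + 2·1 = 5 ≡ 0 (mod 5)
x^2: 3·4 + 2·1 + 1·1 = 15 ≡ 0 (mod 5)
x^3: 2·4 + 1·1 = 9 ≡ 4 (mod 5)
x^4: 1·4 = 4 ≡ 4 (mod 5)
Result: 3 + 4x^3 + 4x^4

f · g = 3 + 4x^3 + 4x^4


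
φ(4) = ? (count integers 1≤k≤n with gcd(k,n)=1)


φ(n) = count of k ∈ {1,...,n} with gcd(k,n)=1
Coprimes to 4: {1, 3}
Count: 2

φ(4) = 2


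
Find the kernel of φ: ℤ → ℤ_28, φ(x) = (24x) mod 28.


Kernel = preimage of identity
ker(φ) = {x ∈ ℤ : 24x ≡ 0 (mod 28)}. gcd(24,28) = 4, so 24x ≡ 0 (mod 28) ⟺ x ≡ 0 (mod 28/4 = 7). Hence ker(φ) = 7ℤ

ker(φ) = 7ℤ


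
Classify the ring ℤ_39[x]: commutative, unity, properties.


ℤ_39 has zero divisors (3·13 ≡ 0), and these lift to constant zero divisors in ℤ_39[x]; so not an integral domain
Commutative: Yes
Integral domain: No
Has unity: Yes

ℤ_39[x]: Commutative=Yes, Unity=Yes


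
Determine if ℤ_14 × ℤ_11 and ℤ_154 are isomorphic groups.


Comparing ℤ_14 × ℤ_11 and ℤ_154:
gcd(14,11) = 1, so ℤ_14 × ℤ_11 ≅ ℤ_154 (CRT)

Yes, ℤ_14 × ℤ_11 ≅ ℤ_154


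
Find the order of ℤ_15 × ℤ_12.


|A × B| = |A| · |B|
|ℤ_15 × ℤ_12| = 15 × 12 = 180

|ℤ_15 × ℤ_12| = 180


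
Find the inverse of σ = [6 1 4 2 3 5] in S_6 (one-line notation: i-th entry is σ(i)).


To find σ⁻¹, swap domain and range:
σ(1) = 6 → σ⁻¹(6) = 1
σ(2) = 1 → σ⁻¹(1) = 2
σ(3) = 4 → σ⁻¹(4) = 3
σ(4) = 2 → σ⁻¹(2) = 4
σ(5) = 3 → σ⁻¹(3) = 5
σ(6) = 5 → σ⁻¹(5) = 6

σ⁻¹ = [2 4 5 3 6 1]


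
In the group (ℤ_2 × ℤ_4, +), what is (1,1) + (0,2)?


Operation: componentwise addition mod (2, 4)
(1,1) + (0,2) = ((a₁+b₁) mod 2, (a₂+b₂) mod 4) with a = (1,1), b = (0,2)

(1,1) + (0,2) = (1,3)


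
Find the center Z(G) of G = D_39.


Z(G) = {g ∈ G | gx = xg for all x ∈ G}
For odd n, Z(D_n) = {e}: no nontrivial rotation commutes with all reflections

Z(D_39) = {e}


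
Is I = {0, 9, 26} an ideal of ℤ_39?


Check ideal conditions for I = {0, 9, 26} in ℤ_39:
(1) I is an additive subgroup? No
(2) For r ∈ ℤ_39 and a ∈ I: r·a ∈ I? No  [counterexample: r=2, a=9, r·a mod 39 = 18 ∉ I]

No, I is not an ideal of ℤ_39


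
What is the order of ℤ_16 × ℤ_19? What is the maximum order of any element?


|ℤ_16 × ℤ_19| = 16 × 19 = 304
Max element order = lcm(16,19) = 304
Cyclic? Yes (gcd=1)

|ℤ_16×ℤ_19| = 304, max element order = 304


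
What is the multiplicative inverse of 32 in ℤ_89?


Use the extended Euclidean algorithm to write 1 = 32·s + 89·t; then s mod 89 is the inverse.
Euclidean algorithm:
  32 = 0·89 + 32
  89 = 2·32 + 25
  32 = 1·25 + 7
  25 = 3·7 + 4
  7 = 1·4 + 3
  4 = 1·3 + 1
  3 = 3·1 + 0
gcd(32,89) = 1
Back-substitution gives: 32·(-25) + 89·(9) = 1
So 32⁻¹ ≡ -25 ≡ 64 (mod 89)
Check: 32 × 64 = 2048 ≡ 1 (mod 89) ✓

32⁻¹ ≡ 64 (mod 89)


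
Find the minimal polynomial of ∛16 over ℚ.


∛16 satisfies x³ - 16 = 0, irreducible over ℚ (no rational root; 16 is not a perfect cube)

Minimal polynomial: x³ - 16


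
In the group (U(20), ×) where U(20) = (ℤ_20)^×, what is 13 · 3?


Operation: multiplication mod 20
13 · 3 = (a × b) mod 20 with a = 13, b = 3

13 · 3 = 19


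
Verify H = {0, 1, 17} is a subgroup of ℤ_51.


Subgroup test for H = {0, 1, 17} in (ℤ_51, +):
(1) 0 ∈ H? Yes
(2) Closure: for all a,b ∈ H, (a+b) mod 51 ∈ H? No  [counterexample: 1 + 1 = 2 ∉ H]
(3) Inverses: for all a ∈ H, -a mod 51 ∈ H? No

No, H is not a subgroup of ℤ_51


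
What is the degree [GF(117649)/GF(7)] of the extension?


GF(117649) = GF(7^6), so the extension degree is 6

[GF(117649)/GF(7)] = 6


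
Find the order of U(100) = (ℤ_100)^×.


U(n) is the group of units mod n; |U(n)| = φ(n)
|U(100)| = φ(100) = 40

|U(100) = (ℤ_100)^×| = 40


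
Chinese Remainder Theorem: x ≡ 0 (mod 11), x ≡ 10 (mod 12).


m₁ = 11, m₂ = 12, gcd = 1, so CRT applies. M = m₁·m₂ = 132
Let M₁ = M/m₁ = 12, M₂ = M/m₂ = 11
Find y₁ ≡ M₁⁻¹ (mod m₁): 12⁻¹ ≡ 1 (mod 11)
Find y₂ ≡ M₂⁻¹ (mod m₂): 11⁻¹ ≡ 11 (mod 12)
x = a₁·M₁·y₁ + a₂·M₂·y₂ = 0·12·1 + 10·11·11 = 1210
Reduce mod 132: x ≡ 22
Check: 22 mod 11 = 0 ✓, 22 mod 12 = 10 ✓

x ≡ 22 (mod 132)


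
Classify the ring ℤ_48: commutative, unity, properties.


ℤ_48 is a commutative ring with unity 1; 48 = 2×24 is composite, so 2·24 ≡ 0 gives zero divisors (not an integral domain)
Commutative: Yes
Integral domain: No
Has unity: Yes

ℤ_48: Commutative=Yes, Unity=Yes


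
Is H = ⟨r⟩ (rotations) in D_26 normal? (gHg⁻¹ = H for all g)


H = ⟨r⟩ (rotations) in D_26
The rotation subgroup ⟨r⟩ has index 2 in D_26, so it is normal

Yes, normal subgroup


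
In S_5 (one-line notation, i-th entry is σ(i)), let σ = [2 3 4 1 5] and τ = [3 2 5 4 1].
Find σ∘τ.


σ∘τ: apply τ first, then σ
1 →τ 3 →σ 4
2 →τ 2 →σ 3
3 →τ 5 →σ 5
4 →τ 4 →σ 1
5 →τ 1 →σ 2

σ∘τ = [4 3 5 1 2]


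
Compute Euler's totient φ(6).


φ(n) = count of k ∈ {1,...,n} with gcd(k,n)=1
Coprimes to 6: {1, 5}
Count: 2

φ(6) = 2


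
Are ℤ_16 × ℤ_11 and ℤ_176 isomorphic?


Comparing ℤ_16 × ℤ_11 and ℤ_176:
gcd(16,11) = 1, so ℤ_16 × ℤ_11 ≅ ℤ_176 (CRT)

Yes, ℤ_16 × ℤ_11 ≅ ℤ_176


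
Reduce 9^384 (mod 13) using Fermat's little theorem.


Fermat's little theorem: if p is prime and gcd(a,p)=1, then a^(p-1) ≡ 1 (mod p)
p = 13 is prime, gcd(9,13) = 1
Reduce exponent: 384 mod 12 = 0
So 9^384 ≡ 9^0 (mod 13)
9^0 = 1

9^384 ≡ 1 (mod 13)


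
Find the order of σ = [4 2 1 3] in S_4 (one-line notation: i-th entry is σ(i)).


Cycle decomposition: (1 4 3)
Cycle lengths: 3
Order = lcm(3) = 3

ord(σ) = 3


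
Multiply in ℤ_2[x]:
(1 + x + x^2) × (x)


Expand and collect like terms; reduce coefficients mod 2:
x^0: 1·0 = 0 ≡ 0 (mod 2)
x^1: 1·1 + 1·0 = 1 ≡ 1 (mod 2)
x^2: 1·1 + 1·0 = 1 ≡ 1 (mod 2)
x^3: 1·1 = 1 ≡ 1 (mod 2)
Result: x + x^2 + x^3

f · g = x + x^2 + x^3


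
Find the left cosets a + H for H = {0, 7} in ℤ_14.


H = {0, 7}, |H| = 2
Number of cosets = |G|/|H| = 14/2 = 7
0 + H = {0, 7}
1 + H = {1, 8}
2 + H = {2, 9}
3 + H = {3, 10}
4 + H = {4, 11}
5 + H = {5, 12}
6 + H = {6, 13}

Cosets: 0+H={0,7}; 1+H={1,8}; 2+H={2,9}; 3+H={3,10}; 4+H={4,11}; 5+H={5,12}; 6+H={6,13}


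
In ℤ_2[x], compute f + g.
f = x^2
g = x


Add coefficients mod 2:
x^0: 0 + 0 = 0 (mod 2)
x^1: 0 + 1 = 1 (mod 2)
x^2: 1 + 0 = 1 (mod 2)
Result: x + x^2

f + g = x + x^2


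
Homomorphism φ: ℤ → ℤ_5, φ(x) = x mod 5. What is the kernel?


Kernel = preimage of identity
ker(φ) = {x ∈ ℤ : x ≡ 0 (mod 5)} = 5ℤ = {0, ±5, ±10, ...}

ker(φ) = 5ℤ


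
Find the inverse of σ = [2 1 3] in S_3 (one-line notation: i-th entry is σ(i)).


To find σ⁻¹, swap domain and range:
σ(1) = 2 → σ⁻¹(2) = 1
σ(2) = 1 → σ⁻¹(1) = 2
σ(3) = 3 → σ⁻¹(3) = 3

σ⁻¹ = [2 1 3]


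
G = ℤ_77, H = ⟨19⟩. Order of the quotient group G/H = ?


|⟨19⟩| = n / gcd(19, 77) = 77 / 1 = 77
H is normal (ℤ_77 is abelian).
|G/H| = |G| / |H| = 77 / 77 = 1

|G/H| = 1


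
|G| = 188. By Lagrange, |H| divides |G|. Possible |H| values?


Lagrange's theorem: |H| divides |G|
|G| = 188
Divisors of 188: 1, 2, 4, 47, 94, 188

Possible subgroup orders: {1, 2, 4, 47, 94, 188}


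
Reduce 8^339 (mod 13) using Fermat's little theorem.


Fermat's little theorem: if p is prime and gcd(a,p)=1, then a^(p-1) ≡ 1 (mod p)
p = 13 is prime, gcd(8,13) = 1
Reduce exponent: 339 mod 12 = 3
So 8^339 ≡ 8^3 (mod 13)
8^3 mod 13 = 5

8^339 ≡ 5 (mod 13)


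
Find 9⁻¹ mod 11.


Use the extended Euclidean algorithm to write 1 = 9·s + 11·t; then s mod 11 is the inverse.
Euclidean algorithm:
  9 = 0·11 + 9
  11 = 1·9 + 2
  9 = 4·2 + 1
  2 = 2·1 + 0
gcd(9,11) = 1
Back-substitution gives: 9·(5) + 11·(-4) = 1
So 9⁻¹ ≡ 5 ≡ 5 (mod 11)
Check: 9 × 5 = 45 ≡ 1 (mod 11) ✓

9⁻¹ ≡ 5 (mod 11)


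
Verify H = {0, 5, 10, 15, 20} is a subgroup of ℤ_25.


Subgroup test for H = {0, 5, 10, 15, 20} in (ℤ_25, +):
(1) 0 ∈ H? Yes
(2) Closure: for all a,b ∈ H, (a+b) mod 25 ∈ H? Yes
(3) Inverses: for all a ∈ H, -a mod 25 ∈ H? Yes

Yes, H is a subgroup of ℤ_25


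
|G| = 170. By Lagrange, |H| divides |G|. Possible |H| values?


Lagrange's theorem: |H| divides |G|
|G| = 170
Divisors of 170: 1, 2, 5, 10, 17, 34, 85, 170

Possible subgroup orders: {1, 2, 5, 10, 17, 34, 85, 170}


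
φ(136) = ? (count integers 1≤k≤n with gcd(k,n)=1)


Factor n: 136 = 2^3 × 17
φ(n) = n · ∏(1 - 1/p) over distinct primes p | n
φ(136) = 136 · (1 - 1/2) · (1 - 1/17) = 64

φ(136) = 64


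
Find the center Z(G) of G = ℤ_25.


Z(G) = {g ∈ G | gx = xg for all x ∈ G}
ℤ_25 is abelian, so Z(G) = G

Z(ℤ_25) = ℤ_25


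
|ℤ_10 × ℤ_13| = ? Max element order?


|ℤ_10 × ℤ_13| = 10 × 13 = 130
Max element order = lcm(10,13) = 130
Cyclic? Yes (gcd=1)

|ℤ_10×ℤ_13| = 130, max element order = 130


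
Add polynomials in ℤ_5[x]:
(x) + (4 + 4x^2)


Add coefficients mod 5:
x^0: 0 + 4 = 4 (mod 5)
x^1: 1 + 0 = 1 (mod 5)
x^2: 0 + 4 = 4 (mod 5)
Result: 4 + x + 4x^2

f + g = 4 + x + 4x^2


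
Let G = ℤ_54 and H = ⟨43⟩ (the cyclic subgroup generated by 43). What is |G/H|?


|⟨43⟩| = n / gcd(43, 54) = 54 / 1 = 54
H is normal (ℤ_54 is abelian).
|G/H| = |G| / |H| = 54 / 54 = 1

|G/H| = 1


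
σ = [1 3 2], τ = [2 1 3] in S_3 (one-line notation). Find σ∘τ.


σ∘τ: apply τ first, then σ
1 →τ 2 →σ 3
2 →τ 1 →σ 1
3 →τ 3 →σ 2

σ∘τ = [3 1 2]


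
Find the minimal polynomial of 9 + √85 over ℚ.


Let α = 9 + √85. Then α - 9 = √85, so (α - 9)² = 85, giving α² - 18α - 4 = 0. Degree 2 and α ∉ ℚ, so this is the minimal polynomial.

Minimal polynomial: x² - 18x - 4


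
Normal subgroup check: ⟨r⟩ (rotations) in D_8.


H = ⟨r⟩ (rotations) in D_8
The rotation subgroup ⟨r⟩ has index 2 in D_8, so it is normal

Yes, normal subgroup


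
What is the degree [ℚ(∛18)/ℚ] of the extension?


∛18 has minimal polynomial x³ - 18 (irreducible over ℚ since 18 is not a perfect cube)

[ℚ(∛18)/ℚ] = 3


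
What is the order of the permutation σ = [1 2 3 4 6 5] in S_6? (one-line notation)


Cycle decomposition: (5 6)
Cycle lengths: 2
Order = lcm(2) = 2

ord(σ) = 2


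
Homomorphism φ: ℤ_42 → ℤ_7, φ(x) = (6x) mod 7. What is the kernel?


Kernel = preimage of identity
ker(φ) = {x ∈ ℤ_42 : 6x ≡ 0 (mod 7)}. Since 7 | 42, φ is well-defined. The kernel is the cyclic subgroup ⟨7⟩ of ℤ_42 (order 6), i.e. {0, 7, 14, 21, 28, 35}

ker(φ) = {0, 7, 14, 21, 28, 35}


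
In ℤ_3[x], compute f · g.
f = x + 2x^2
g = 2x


Expand and collect like terms; reduce coefficients mod 3:
x^0: 0·0 = 0 ≡ 0 (mod 3)
x^1: 0·2 + 1·0 = 0 ≡ 0 (mod 3)
x^2: 1·2 + 2·0 = 2 ≡ 2 (mod 3)
x^3: 2·2 = 4 ≡ 1 (mod 3)
Result: 2x^2 + x^3

f · g = 2x^2 + x^3


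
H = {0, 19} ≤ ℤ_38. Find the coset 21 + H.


21 + H = {21 + h (mod 38) : h ∈ H}
21+0=21, 21+19=2
21 + H = {2, 21} = 2 + H

21 + H = {2, 21}


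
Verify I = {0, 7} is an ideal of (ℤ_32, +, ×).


Check ideal conditions for I = {0, 7} in ℤ_32:
(1) I is an additive subgroup? No
(2) For r ∈ ℤ_32 and a ∈ I: r·a ∈ I? No  [counterexample: r=2, a=7, r·a mod 32 = 14 ∉ I]

No, I is not an ideal of ℤ_32


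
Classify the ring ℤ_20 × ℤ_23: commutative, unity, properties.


Direct product ring; commutative with unity (1,1); but (1,0)·(0,1) = (0,0) gives zero divisors, so not an integral domain
Commutative: Yes
Integral domain: No
Has unity: Yes

ℤ_20 × ℤ_23: Commutative=Yes, Unity=Yes


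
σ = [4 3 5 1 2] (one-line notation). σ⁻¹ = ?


To find σ⁻¹, swap domain and range:
σ(1) = 4 → σ⁻¹(4) = 1
σ(2) = 3 → σ⁻¹(3) = 2
σ(3) = 5 → σ⁻¹(5) = 3
σ(4) = 1 → σ⁻¹(1) = 4
σ(5) = 2 → σ⁻¹(2) = 5

σ⁻¹ = [4 5 2 1 3]


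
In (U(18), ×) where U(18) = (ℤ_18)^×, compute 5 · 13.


Operation: multiplication mod 18
5 · 13 = (a × b) mod 18 with a = 5, b = 13

5 · 13 = 11


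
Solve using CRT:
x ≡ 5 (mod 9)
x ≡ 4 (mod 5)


m₁ = 9, m₂ = 5, gcd = 1, so CRT applies. M = m₁·m₂ = 45
Let M₁ = M/m₁ = 5, M₂ = M/m₂ = 9
Find y₁ ≡ M₁⁻¹ (mod m₁): 5⁻¹ ≡ 2 (mod 9)
Find y₂ ≡ M₂⁻¹ (mod m₂): 9⁻¹ ≡ 4 (mod 5)
x = a₁·M₁·y₁ + a₂·M₂·y₂ = 5·5·2 + 4·9·4 = 194
Reduce mod 45: x ≡ 14
Check: 14 mod 9 = 5 ✓, 14 mod 5 = 4 ✓

x ≡ 14 (mod 45)


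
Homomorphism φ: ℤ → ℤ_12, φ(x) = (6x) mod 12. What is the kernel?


Kernel = preimage of identity
ker(φ) = {x ∈ ℤ : 6x ≡ 0 (mod 12)}. gcd(6,12) = 6, so 6x ≡ 0 (mod 12) ⟺ x ≡ 0 (mod 12/6 = 2). Hence ker(φ) = 2ℤ

ker(φ) = 2ℤ


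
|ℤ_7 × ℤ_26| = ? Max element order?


|ℤ_7 × ℤ_26| = 7 × 26 = 182
Max element order = lcm(7,26) = 182
Cyclic? Yes (gcd=1)

|ℤ_7×ℤ_26| = 182, max element order = 182


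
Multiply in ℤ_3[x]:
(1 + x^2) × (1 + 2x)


Expand and collect like terms; reduce coefficients mod 3:
x^0: 1·1 = 1 ≡ 1 (mod 3)
x^1: 1·2 + 0·1 = 2 ≡ 2 (mod 3)
x^2: 0·2 + 1·1 = 1 ≡ 1 (mod 3)
x^3: 1·2 = 2 ≡ 2 (mod 3)
Result: 1 + 2x + x^2 + 2x^3

f · g = 1 + 2x + x^2 + 2x^3


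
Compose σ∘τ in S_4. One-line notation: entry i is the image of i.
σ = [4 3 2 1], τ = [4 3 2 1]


σ∘τ: apply τ first, then σ
1 →τ 4 →σ 1
2 →τ 3 →σ 2
3 →τ 2 →σ 3
4 →τ 1 →σ 4

σ∘τ = [1 2 3 4]


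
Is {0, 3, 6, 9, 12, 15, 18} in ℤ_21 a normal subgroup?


H = {0, 3, 6, 9, 12, 15, 18} in ℤ_21
ℤ_21 is abelian; every subgroup of an abelian group is normal

Yes, normal subgroup


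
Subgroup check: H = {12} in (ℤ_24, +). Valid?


Subgroup test for H = {12} in (ℤ_24, +):
(1) 0 ∈ H? No
(2) Closure: for all a,b ∈ H, (a+b) mod 24 ∈ H? No  [counterexample: 12 + 12 = 0 ∉ H]
(3) Inverses: for all a ∈ H, -a mod 24 ∈ H? Yes

No, H is not a subgroup of ℤ_24


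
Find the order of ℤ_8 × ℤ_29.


|A × B| = |A| · |B|
|ℤ_8 × ℤ_29| = 8 × 29 = 232

|ℤ_8 × ℤ_29| = 232


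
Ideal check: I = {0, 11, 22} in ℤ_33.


Check ideal conditions for I = {0, 11, 22} in ℤ_33:
(1) I is an additive subgroup? Yes
(2) For r ∈ ℤ_33 and a ∈ I: r·a ∈ I? Yes

Yes, I is an ideal of ℤ_33


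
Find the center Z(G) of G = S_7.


Z(G) = {g ∈ G | gx = xg for all x ∈ G}
S_n is non-abelian for n ≥ 3; Z(S_7) is trivial

Z(S_7) = {e}


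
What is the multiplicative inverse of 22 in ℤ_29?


Use the extended Euclidean algorithm to write 1 = 22·s + 29·t; then s mod 29 is the inverse.
Euclidean algorithm:
  22 = 0·29 + 22
  29 = 1·22 + 7
  22 = 3·7 + 1
  7 = 7·1 + 0
gcd(22,29) = 1
Back-substitution gives: 22·(4) + 29·(-3) = 1
So 22⁻¹ ≡ 4 ≡ 4 (mod 29)
Check: 22 × 4 = 88 ≡ 1 (mod 29) ✓

22⁻¹ ≡ 4 (mod 29)


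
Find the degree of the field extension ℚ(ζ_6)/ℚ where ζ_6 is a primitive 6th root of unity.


[ℚ(ζ_n):ℚ] = deg Φ_n(x) = φ(n). Here φ(6) = 2

[ℚ(ζ_6)/ℚ where ζ_6 is a primitive 6th root of unity] = 2


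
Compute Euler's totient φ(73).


Factor n: 73 = 73
φ(n) = n · ∏(1 - 1/p) over distinct primes p | n
φ(73) = 73 · (1 - 1/73) = 72

φ(73) = 72


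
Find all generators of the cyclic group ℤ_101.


g generates ℤ_n iff gcd(g,n) = 1
Prime factors of 101: 101
Generators are g ∈ {1,...,100} not divisible by any of these primes.
Generators: {1, 2, 3, 4, 5, 6, 7, 8, 9, 10, 11, 12, 13, 14, 15, 16, 17, 18, 19, 20, 21, 22, 23, 24, 25, 26, 27, 28, 29, 30, 31, 32, 33, 34, 35, 36, 37, 38, 39, 40, 41, 42, 43, 44, 45, 46, 47, 48, 49, 50, 51, 52, 53, 54, 55, 56, 57, 58, 59, 60, 61, 62, 63, 64, 65, 66, 67, 68, 69, 70, 71, 72, 73, 74, 75, 76, 77, 78, 79, 80, 81, 82, 83, 84, 85, 86, 87, 88, 89, 90, 91, 92, 93, 94, 95, 96, 97, 98, 99, 100}
Number of generators = φ(101) = 100

Generators of ℤ_101 = {1, 2, 3, 4, 5, 6, 7, 8, 9, 10, 11, 12, 13, 14, 15, 16, 17, 18, 19, 20, 21, 22, 23, 24, 25, 26, 27, 28, 29, 30, 31, 32, 33, 34, 35, 36, 37, 38, 39, 40, 41, 42, 43, 44, 45, 46, 47, 48, 49, 50, 51, 52, 53, 54, 55, 56, 57, 58, 59, 60, 61, 62, 63, 64, 65, 66, 67, 68, 69, 70, 71, 72, 73, 74, 75, 76, 77, 78, 79, 80, 81, 82, 83, 84, 85, 86, 87, 88, 89, 90, 91, 92, 93, 94, 95, 96, 97, 98, 99, 100}
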